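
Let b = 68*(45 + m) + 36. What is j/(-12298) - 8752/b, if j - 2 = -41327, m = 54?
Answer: 10753469/5202054 ≈ 2.0672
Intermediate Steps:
j = -41325 (j = 2 - 41327 = -41325)
b = 6768 (b = 68*(45 + 54) + 36 = 68*99 + 36 = 6732 + 36 = 6768)
j/(-12298) - 8752/b = -41325/(-12298) - 8752/6768 = -41325*(-1/12298) - 8752*1/6768 = 41325/12298 - 547/423 = 10753469/5202054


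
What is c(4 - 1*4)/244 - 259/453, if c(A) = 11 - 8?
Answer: -61837/110532 ≈ -0.55945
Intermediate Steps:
c(A) = 3
c(4 - 1*4)/244 - 259/453 = 3/244 - 259/453 = -61837/110532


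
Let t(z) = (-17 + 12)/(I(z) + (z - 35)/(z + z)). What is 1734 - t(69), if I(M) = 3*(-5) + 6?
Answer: 1046991/604 ≈ 1733.4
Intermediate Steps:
I(M) = -9 (I(M) = -15 + 6 = -9)
t(z) = -5/(-9 + (-35 + z)/(2*z)) (t(z) = (-17 + 12)/(-9 + (z - 35)/(z + z)) = -5/(-9 + (-35 + z)/((2*z))) = -5/(-9 + (-35 + z)*(1/(2*z))) = -5/(-9 + (-35 + z)/(2*z)))
1734 - t(69) = 1734 - 10*69/(35 + 17*69) = 1734 - 10*69/(35 + 1173) = 1734 - 10*69/1208 = 1734 - 1*345/604 = 1734 - 345/604 = 1046991/604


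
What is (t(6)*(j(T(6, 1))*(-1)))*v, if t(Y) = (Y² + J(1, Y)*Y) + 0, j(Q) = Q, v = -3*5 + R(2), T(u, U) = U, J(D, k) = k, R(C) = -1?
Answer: 1152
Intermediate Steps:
v = -16 (v = -3*5 - 1 = -15 - 1 = -16)
t(Y) = 2*Y² (t(Y) = (Y² + Y*Y) + 0 = (Y² + Y²) + 0 = 2*Y² + 0 = 2*Y²)
(t(6)*(j(T(6, 1))*(-1)))*v = ((2*6²)*(1*(-1)))*(-16) = ((2*36)*(-1))*(-16) = (72*(-1))*(-16) = -72*(-16) = 1152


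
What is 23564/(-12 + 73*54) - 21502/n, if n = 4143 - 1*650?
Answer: -1096904/6863745 ≈ -0.15981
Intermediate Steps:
n = 3493 (n = 4143 - 650 = 3493)
23564/(-12 + 73*54) - 21502/n = 23564/(-12 + 73*54) - 21502/3493 = 23564/(-12 + 3942) - 21502*1/3493 = 23564/3930 - 21502/3493 = 23564*(1/3930) - 21502/3493 = 11782/1965 - 21502/3493 = -1096904/6863745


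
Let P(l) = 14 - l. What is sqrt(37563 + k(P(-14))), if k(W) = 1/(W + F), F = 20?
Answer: 5*sqrt(216363)/12 ≈ 193.81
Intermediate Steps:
k(W) = 1/(20 + W) (k(W) = 1/(W + 20) = 1/(20 + W))
sqrt(37563 + k(P(-14))) = sqrt(37563 + 1/(20 + (14 - 1*(-14)))) = sqrt(37563 + 1/(20 + (14 + 14))) = sqrt(37563 + 1/(20 + 28)) = sqrt(37563 + 1/48) = sqrt(1803025/48) = 5*sqrt(216363)/12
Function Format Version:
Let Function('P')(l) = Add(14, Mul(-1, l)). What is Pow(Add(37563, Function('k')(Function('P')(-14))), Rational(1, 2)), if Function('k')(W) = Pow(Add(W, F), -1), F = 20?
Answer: Mul(Rational(5, 12), Pow(216363, Rational(1, 2))) ≈ 193.81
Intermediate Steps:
Function('k')(W) = Pow(Add(20, W), -1) (Function('k')(W) = Pow(Add(W, 20), -1) = Pow(Add(20, W), -1))
Pow(Add(37563, Function('k')(Function('P')(-14))), Rational(1, 2)) = Pow(Add(37563, Pow(Add(20, Add(14, Mul(-1, -14))), -1)), Rational(1, 2)) = Pow(Add(37563, Pow(Add(20, Add(14, 14)), -1)), Rational(1, 2)) = Pow(Add(37563, Pow(Add(20, 28), -1)), Rational(1, 2)) = Pow(Add(37563, Pow(48, -1)), Rational(1, 2)) = Pow(Add(37563, Rational(1, 48)), Rational(1, 2)) = Pow(Rational(1803025, 48), Rational(1, 2)) = Mul(Rational(5, 12), Pow(216363, Rational(1, 2)))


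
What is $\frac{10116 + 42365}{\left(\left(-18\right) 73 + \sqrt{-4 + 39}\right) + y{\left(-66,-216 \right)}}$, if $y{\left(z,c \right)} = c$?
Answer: $- \frac{16059186}{468173} - \frac{52481 \sqrt{35}}{2340865} \approx -34.434$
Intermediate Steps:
$\frac{10116 + 42365}{\left(\left(-18\right) 73 + \sqrt{-4 + 39}\right) + y{\left(-66,-216 \right)}} = \frac{10116 + 42365}{\left(\left(-18\right) 73 + \sqrt{-4 + 39}\right) - 216} = \frac{52481}{\left(-1314 + \sqrt{35}\right) - 216} = \frac{52481}{-1530 + \sqrt{35}}$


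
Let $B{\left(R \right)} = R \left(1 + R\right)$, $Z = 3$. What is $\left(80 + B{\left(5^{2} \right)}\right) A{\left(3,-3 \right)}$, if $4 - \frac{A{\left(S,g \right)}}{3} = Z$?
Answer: $2190$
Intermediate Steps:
$A{\left(S,g \right)} = 3$ ($A{\left(S,g \right)} = 12 - 9 = 3$)
$\left(80 + B{\left(5^{2} \right)}\right) A{\left(3,-3 \right)} = \left(80 + 5^{2} \left(1 + 5^{2}\right)\right) 3 = \left(80 + 25 \left(1 + 25\right)\right) 3 = \left(80 + 25 \cdot 26\right) 3 = \left(80 + 650\right) 3 = 730 \cdot 3 = 2190$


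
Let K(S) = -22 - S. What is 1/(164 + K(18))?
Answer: 1/124 ≈ 0.0080645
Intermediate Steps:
1/(164 + K(18)) = 1/(164 + (-22 - 1*18)) = 1/(164 + (-22 - 18)) = 1/(164 - 40) = 1/124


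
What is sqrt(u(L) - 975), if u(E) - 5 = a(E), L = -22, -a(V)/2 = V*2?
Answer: 21*I*sqrt(2) ≈ 29.698*I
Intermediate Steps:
a(V) = -4*V (a(V) = -2*V*2 = -4*V)
u(E) = 5 - 4*E
sqrt(u(L) - 975) = sqrt((5 - 4*(-22)) - 975) = sqrt((5 + 88) - 975) = sqrt(93 - 975) = sqrt(-882) = 21*I*sqrt(2)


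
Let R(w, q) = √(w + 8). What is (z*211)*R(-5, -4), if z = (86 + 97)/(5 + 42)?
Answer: 38613*√3/47 ≈ 1423.0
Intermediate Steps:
z = 183/47 ≈ 3.8936
R(w, q) = √(8 + w)
(z*211)*R(-5, -4) = ((183/47)*211)*√(8 - 5) = 38613*√3/47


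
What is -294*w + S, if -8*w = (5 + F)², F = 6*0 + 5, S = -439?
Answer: 3236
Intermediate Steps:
F = 5 (F = 0 + 5 = 5)
w = -25/2 (w = -(5 + 5)²/8 = -⅛*10² = -⅛*100 = -25/2 ≈ -12.500)
-294*w + S = -294*(-25/2) - 439 = 3675 - 439 = 3236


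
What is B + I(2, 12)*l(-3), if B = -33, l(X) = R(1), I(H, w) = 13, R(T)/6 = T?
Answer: 45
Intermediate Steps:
R(T) = 6*T
l(X) = 6 (l(X) = 6*1 = 6)
B + I(2, 12)*l(-3) = -33 + 13*6 = -33 + 78 = 45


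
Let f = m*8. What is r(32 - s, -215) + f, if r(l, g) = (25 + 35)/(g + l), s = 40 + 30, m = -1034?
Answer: -2092876/253 ≈ -8272.2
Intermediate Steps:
s = 70
f = -8272 (f = -1034*8 = -8272)
r(l, g) = 60/(g + l)
r(32 - s, -215) + f = 60/(-215 + (32 - 1*70)) - 8272 = 60/(-215 + (32 - 70)) - 8272 = 60/(-215 - 38) - 8272 = 60/(-253) - 8272 = 60*(-1/253) - 8272 = -60/253 - 8272 = -2092876/253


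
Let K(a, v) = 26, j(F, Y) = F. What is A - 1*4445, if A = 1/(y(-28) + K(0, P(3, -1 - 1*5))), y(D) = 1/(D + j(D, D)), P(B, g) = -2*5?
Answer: -6467419/1455 ≈ -4445.0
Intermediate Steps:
P(B, g) = -10
y(D) = 1/(2*D) (y(D) = 1/(D + D) = 1/(2*D))
A = 56/1455 (A = 1/((½)/(-28) + 26) = 1/((½)*(-1/28) + 26) = 1/(-1/56 + 26) = 1/(1455/56) = 56/1455 ≈ 0.038488)
A - 1*4445 = 56/1455 - 1*4445 = 56/1455 - 4445 = -6467419/1455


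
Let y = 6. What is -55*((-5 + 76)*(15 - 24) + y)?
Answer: 34815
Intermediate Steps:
-55*((-5 + 76)*(15 - 24) + y) = -55*((-5 + 76)*(15 - 24) + 6) = -55*(71*(-9) + 6) = -55*(-639 + 6) = -55*(-633) = 34815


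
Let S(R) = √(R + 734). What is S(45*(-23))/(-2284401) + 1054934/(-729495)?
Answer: -1054934/729495 - I*√301/2284401 ≈ -1.4461 - 7.5947e-6*I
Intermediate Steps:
S(R) = √(734 + R)
S(45*(-23))/(-2284401) + 1054934/(-729495) = √(734 + 45*(-23))/(-2284401) + 1054934/(-729495) = √(734 - 1035)*(-1/2284401) + 1054934*(-1/729495) = √(-301)*(-1/2284401) - 1054934/729495 = (I*√301)*(-1/2284401) - 1054934/729495 = -I*√301/2284401 - 1054934/729495 = -1054934/729495 - I*√301/2284401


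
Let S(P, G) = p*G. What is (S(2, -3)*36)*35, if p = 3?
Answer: -11340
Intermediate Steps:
S(P, G) = 3*G
(S(2, -3)*36)*35 = ((3*(-3))*36)*35 = -9*36*35 = -324*35 = -11340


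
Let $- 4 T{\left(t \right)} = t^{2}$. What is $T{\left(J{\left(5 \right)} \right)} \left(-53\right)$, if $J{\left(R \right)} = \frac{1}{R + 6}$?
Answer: $\frac{53}{484} \approx 0.1095$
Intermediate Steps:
$J{\left(R \right)} = \frac{1}{6 + R}$
$T{\left(t \right)} = - \frac{t^{2}}{4}$
$T{\left(J{\left(5 \right)} \right)} \left(-53\right) = - \frac{\left(\frac{1}{6 + 5}\right)^{2}}{4} \left(-53\right) = - \frac{\left(\frac{1}{11}\right)^{2}}{4} \left(-53\right) = - \frac{1}{4 \cdot 121} \left(-53\right) = \left(- \frac{1}{4}\right) \frac{1}{121} \left(-53\right) = \left(- \frac{1}{484}\right) \left(-53\right) = \frac{53}{484}$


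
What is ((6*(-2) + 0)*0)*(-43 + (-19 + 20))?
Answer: 0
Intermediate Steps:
((6*(-2) + 0)*0)*(-43 + (-19 + 20)) = ((-12 + 0)*0)*(-43 + 1) = -12*0*(-42) = 0*(-42) = 0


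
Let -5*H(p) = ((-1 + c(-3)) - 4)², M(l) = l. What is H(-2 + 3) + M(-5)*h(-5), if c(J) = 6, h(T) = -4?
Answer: 99/5 ≈ 19.800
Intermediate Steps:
H(p) = -⅕ (H(p) = -((-1 + 6) - 4)²/5 = -(5 - 4)²/5 = -⅕*1² = -⅕*1 = -⅕)
H(-2 + 3) + M(-5)*h(-5) = -⅕ - 5*(-4) = -⅕ + 20 = 99/5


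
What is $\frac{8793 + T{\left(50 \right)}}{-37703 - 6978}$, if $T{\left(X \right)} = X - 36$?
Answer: $- \frac{8807}{44681} \approx -0.19711$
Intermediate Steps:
$T{\left(X \right)} = -36 + X$ ($T{\left(X \right)} = X - 36 = -36 + X$)
$\frac{8793 + T{\left(50 \right)}}{-37703 - 6978} = \frac{8793 + \left(-36 + 50\right)}{-37703 - 6978} = \frac{8793 + 14}{-44681} = 8807 \left(- \frac{1}{44681}\right) = - \frac{8807}{44681}$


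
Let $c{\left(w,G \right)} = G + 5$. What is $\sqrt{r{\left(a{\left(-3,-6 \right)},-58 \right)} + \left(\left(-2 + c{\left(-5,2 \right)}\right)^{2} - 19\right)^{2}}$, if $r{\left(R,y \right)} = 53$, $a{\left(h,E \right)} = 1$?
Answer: $\sqrt{89} \approx 9.434$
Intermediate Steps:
$c{\left(w,G \right)} = 5 + G$
$\sqrt{r{\left(a{\left(-3,-6 \right)},-58 \right)} + \left(\left(-2 + c{\left(-5,2 \right)}\right)^{2} - 19\right)^{2}} = \sqrt{53 + \left(\left(-2 + \left(5 + 2\right)\right)^{2} - 19\right)^{2}} = \sqrt{53 + \left(\left(-2 + 7\right)^{2} - 19\right)^{2}} = \sqrt{53 + \left(5^{2} - 19\right)^{2}} = \sqrt{53 + \left(25 - 19\right)^{2}} = \sqrt{53 + 6^{2}} = \sqrt{53 + 36} = \sqrt{89}$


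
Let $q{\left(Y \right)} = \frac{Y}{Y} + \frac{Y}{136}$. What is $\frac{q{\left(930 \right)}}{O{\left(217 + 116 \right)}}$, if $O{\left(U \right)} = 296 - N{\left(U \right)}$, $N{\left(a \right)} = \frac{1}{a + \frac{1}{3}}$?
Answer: $\frac{10250}{387073} \approx 0.026481$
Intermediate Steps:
$N{\left(a \right)} = \frac{1}{\frac{1}{3} + a}$ ($N{\left(a \right)} = \frac{1}{a + \frac{1}{3}} = \frac{1}{\frac{1}{3} + a}$)
$q{\left(Y \right)} = 1 + \frac{Y}{136}$ ($q{\left(Y \right)} = 1 + Y \frac{1}{136} = 1 + \frac{Y}{136}$)
$O{\left(U \right)} = 296 - \frac{3}{1 + 3 U}$
$\frac{q{\left(930 \right)}}{O{\left(217 + 116 \right)}} = \frac{1 + \frac{1}{136} \cdot 930}{\frac{1}{1 + 3 \left(217 + 116\right)} \left(293 + 888 \left(217 + 116\right)\right)} = \frac{1 + \frac{465}{68}}{\frac{1}{1 + 3 \cdot 333} \left(293 + 888 \cdot 333\right)} = \frac{533}{68 \frac{293 + 295704}{1 + 999}} = \frac{533}{68 \cdot \frac{1}{1000} \cdot 295997} = \frac{533}{68 \cdot \frac{295997}{1000}} = \frac{533}{68} \cdot \frac{1000}{295997} = \frac{10250}{387073}$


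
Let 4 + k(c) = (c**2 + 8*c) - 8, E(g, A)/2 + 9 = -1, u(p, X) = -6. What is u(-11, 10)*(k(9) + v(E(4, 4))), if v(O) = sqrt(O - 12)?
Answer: -846 - 24*I*sqrt(2) ≈ -846.0 - 33.941*I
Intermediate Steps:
E(g, A) = -20 (E(g, A) = -18 + 2*(-1) = -18 - 2 = -20)
k(c) = -12 + c**2 + 8*c (k(c) = -4 + ((c**2 + 8*c) - 8) = -4 + (-8 + c**2 + 8*c) = -12 + c**2 + 8*c)
v(O) = sqrt(-12 + O)
u(-11, 10)*(k(9) + v(E(4, 4))) = -6*((-12 + 9**2 + 8*9) + sqrt(-12 - 20)) = -6*((-12 + 81 + 72) + sqrt(-32)) = -6*(141 + 4*I*sqrt(2)) = -846 - 24*I*sqrt(2)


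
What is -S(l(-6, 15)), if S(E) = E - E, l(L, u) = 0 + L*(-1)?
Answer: 0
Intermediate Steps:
l(L, u) = -L (l(L, u) = 0 - L = -L)
S(E) = 0
-S(l(-6, 15)) = -1*0 = 0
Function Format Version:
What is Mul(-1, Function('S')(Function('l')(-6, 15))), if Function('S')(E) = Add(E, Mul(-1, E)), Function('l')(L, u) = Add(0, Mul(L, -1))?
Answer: 0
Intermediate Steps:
Function('l')(L, u) = Mul(-1, L) (Function('l')(L, u) = Add(0, Mul(-1, L)) = Mul(-1, L))
Function('S')(E) = 0
Mul(-1, Function('S')(Function('l')(-6, 15))) = Mul(-1, 0) = 0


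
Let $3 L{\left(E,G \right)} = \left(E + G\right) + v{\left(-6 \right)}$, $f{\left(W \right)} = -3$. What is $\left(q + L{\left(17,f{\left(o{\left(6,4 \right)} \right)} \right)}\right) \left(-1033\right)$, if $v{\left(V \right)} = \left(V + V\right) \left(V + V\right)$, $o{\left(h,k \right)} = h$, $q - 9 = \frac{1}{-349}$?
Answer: $- \frac{66692546}{1047} \approx -63699.0$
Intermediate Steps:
$q = \frac{3140}{349}$ ($q = 9 + \frac{1}{-349} = 9 - \frac{1}{349} = \frac{3140}{349} \approx 8.9971$)
$v{\left(V \right)} = 4 V^{2}$ ($v{\left(V \right)} = 2 V 2 V = 4 V^{2}$)
$L{\left(E,G \right)} = 48 + \frac{E}{3} + \frac{G}{3}$ ($L{\left(E,G \right)} = \frac{\left(E + G\right) + 4 \left(-6\right)^{2}}{3} = \frac{\left(E + G\right) + 4 \cdot 36}{3} = \frac{\left(E + G\right) + 144}{3} = \frac{144 + E + G}{3} = 48 + \frac{E}{3} + \frac{G}{3}$)
$\left(q + L{\left(17,f{\left(o{\left(6,4 \right)} \right)} \right)}\right) \left(-1033\right) = \left(\frac{3140}{349} + \left(48 + \frac{1}{3} \cdot 17 + \frac{1}{3} \left(-3\right)\right)\right) \left(-1033\right) = \left(\frac{3140}{349} + \left(48 + \frac{17}{3} - 1\right)\right) \left(-1033\right) = \left(\frac{3140}{349} + \frac{158}{3}\right) \left(-1033\right) = \frac{64562}{1047} \left(-1033\right) = - \frac{66692546}{1047}$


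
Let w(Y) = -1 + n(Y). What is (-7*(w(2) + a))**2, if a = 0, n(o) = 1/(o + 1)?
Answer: 196/9 ≈ 21.778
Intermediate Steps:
n(o) = 1/(1 + o)
w(Y) = -1 + 1/(1 + Y)
(-7*(w(2) + a))**2 = (-7*(-1*2/(1 + 2) + 0))**2 = (-7*(-1*2/3 + 0))**2 = (-7*(-1*2*1/3 + 0))**2 = (-7*(-2/3 + 0))**2 = (-7*(-2/3))**2 = (14/3)**2 = 196/9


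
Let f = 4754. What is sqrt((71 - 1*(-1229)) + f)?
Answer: sqrt(6054) ≈ 77.807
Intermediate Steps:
sqrt((71 - 1*(-1229)) + f) = sqrt((71 - 1*(-1229)) + 4754) = sqrt((71 + 1229) + 4754) = sqrt(1300 + 4754) = sqrt(6054)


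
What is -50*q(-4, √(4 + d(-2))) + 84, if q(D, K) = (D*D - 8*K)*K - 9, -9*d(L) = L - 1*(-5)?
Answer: 6002/3 - 800*√33/3 ≈ 468.78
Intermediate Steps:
d(L) = -5/9 - L/9 (d(L) = -(L - 1*(-5))/9 = -(L + 5)/9 = -(5 + L)/9 = -5/9 - L/9)
q(D, K) = -9 + K*(D² - 8*K) (q(D, K) = (D² - 8*K)*K - 9 = K*(D² - 8*K) - 9 = -9 + K*(D² - 8*K))
-50*q(-4, √(4 + d(-2))) + 84 = -50*(-9 - (248/9 + 16/9) + √(4 + (-5/9 - ⅑*(-2)))*(-4)²) + 84 = -50*(-9 - 8*(√(4 + (-5/9 + 2/9)))² + √(4 + (-5/9 + 2/9))*16) + 84 = -50*(-9 - 8*(√(4 - ⅓))² + √(4 - ⅓)*16) + 84 = -50*(-9 - 8*(√(11/3))² + √(11/3)*16) + 84 = -50*(-9 - 8*(√33/3)² + (√33/3)*16) + 84 = -50*(-9 - 8*11/3 + 16*√33/3) + 84 = -50*(-9 - 88/3 + 16*√33/3) + 84 = -50*(-115/3 + 16*√33/3) + 84 = (5750/3 - 800*√33/3) + 84 = 6002/3 - 800*√33/3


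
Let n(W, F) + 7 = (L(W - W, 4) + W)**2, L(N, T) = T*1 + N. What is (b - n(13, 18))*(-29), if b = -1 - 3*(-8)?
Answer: 7511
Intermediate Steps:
L(N, T) = N + T (L(N, T) = T + N = N + T)
n(W, F) = -7 + (4 + W)**2 (n(W, F) = -7 + (((W - W) + 4) + W)**2 = -7 + ((0 + 4) + W)**2 = -7 + (4 + W)**2)
b = 23 (b = -1 + 24 = 23)
(b - n(13, 18))*(-29) = (23 - (-7 + (4 + 13)**2))*(-29) = (23 - (-7 + 17**2))*(-29) = (23 - (-7 + 289))*(-29) = (23 - 1*282)*(-29) = (23 - 282)*(-29) = -259*(-29) = 7511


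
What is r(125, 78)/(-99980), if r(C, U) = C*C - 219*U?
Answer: 1457/99980 ≈ 0.014573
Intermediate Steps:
r(C, U) = C² - 219*U
r(125, 78)/(-99980) = (125² - 219*78)/(-99980) = (15625 - 17082)*(-1/99980) = -1457*(-1/99980) = 1457/99980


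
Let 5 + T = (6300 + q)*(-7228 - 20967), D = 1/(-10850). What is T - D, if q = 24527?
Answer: -9430464879499/10850 ≈ -8.6917e+8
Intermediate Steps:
D = -1/10850 ≈ -9.2166e-5
T = -869167270 (T = -5 + (6300 + 24527)*(-7228 - 20967) = -5 + 30827*(-28195) = -5 - 869167265 = -869167270)
T - D = -869167270 - 1*(-1/10850) = -869167270 + 1/10850 = -9430464879499/10850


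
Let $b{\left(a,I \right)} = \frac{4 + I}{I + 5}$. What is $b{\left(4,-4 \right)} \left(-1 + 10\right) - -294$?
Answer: $294$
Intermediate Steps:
$b{\left(a,I \right)} = \frac{4 + I}{5 + I}$
$b{\left(4,-4 \right)} \left(-1 + 10\right) - -294 = \frac{4 - 4}{5 - 4} \left(-1 + 10\right) - -294 = 1^{-1} \cdot 0 \cdot 9 + 294 = 1 \cdot 0 \cdot 9 + 294 = 0 \cdot 9 + 294 = 0 + 294 = 294$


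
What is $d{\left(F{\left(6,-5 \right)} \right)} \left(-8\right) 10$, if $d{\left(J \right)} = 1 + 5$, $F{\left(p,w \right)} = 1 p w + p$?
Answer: $-480$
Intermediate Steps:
$F{\left(p,w \right)} = p + p w$ ($F{\left(p,w \right)} = p w + p = p + p w$)
$d{\left(J \right)} = 6$
$d{\left(F{\left(6,-5 \right)} \right)} \left(-8\right) 10 = 6 \left(-8\right) 10 = \left(-48\right) 10 = -480$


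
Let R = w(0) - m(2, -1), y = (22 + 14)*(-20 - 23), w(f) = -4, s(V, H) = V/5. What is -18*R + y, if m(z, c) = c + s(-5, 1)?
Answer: -1512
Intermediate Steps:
s(V, H) = V/5 (s(V, H) = V*(⅕) = V/5)
m(z, c) = -1 + c (m(z, c) = c + (⅕)*(-5) = c - 1 = -1 + c)
y = -1548 (y = 36*(-43) = -1548)
R = -2 (R = -4 - (-1 - 1) = -4 - 1*(-2) = -4 + 2 = -2)
-18*R + y = -18*(-2) - 1548 = 36 - 1548 = -1512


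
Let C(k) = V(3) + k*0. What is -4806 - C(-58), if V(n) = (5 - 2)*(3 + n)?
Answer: -4824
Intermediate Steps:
V(n) = 9 + 3*n (V(n) = 3*(3 + n) = 9 + 3*n)
C(k) = 18 (C(k) = (9 + 3*3) + k*0 = (9 + 9) + 0 = 18 + 0 = 18)
-4806 - C(-58) = -4806 - 1*18 = -4806 - 18 = -4824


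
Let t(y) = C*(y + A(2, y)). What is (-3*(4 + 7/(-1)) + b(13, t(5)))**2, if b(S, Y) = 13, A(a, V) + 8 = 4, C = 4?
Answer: 484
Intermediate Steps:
A(a, V) = -4 (A(a, V) = -8 + 4 = -4)
t(y) = -16 + 4*y (t(y) = 4*(y - 4) = 4*(-4 + y) = -16 + 4*y)
(-3*(4 + 7/(-1)) + b(13, t(5)))**2 = (-3*(4 + 7/(-1)) + 13)**2 = (-3*(4 + 7*(-1)) + 13)**2 = (-3*(4 - 7) + 13)**2 = (-3*(-3) + 13)**2 = (9 + 13)**2 = 22**2 = 484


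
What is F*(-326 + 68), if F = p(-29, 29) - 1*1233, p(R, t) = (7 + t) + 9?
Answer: 306504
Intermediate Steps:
p(R, t) = 16 + t
F = -1188 (F = (16 + 29) - 1*1233 = 45 - 1233 = -1188)
F*(-326 + 68) = -1188*(-326 + 68) = -1188*(-258) = 306504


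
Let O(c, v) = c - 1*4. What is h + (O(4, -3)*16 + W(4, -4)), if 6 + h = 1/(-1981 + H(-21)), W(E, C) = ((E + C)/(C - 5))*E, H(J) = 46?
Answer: -11611/1935 ≈ -6.0005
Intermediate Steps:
O(c, v) = -4 + c (O(c, v) = c - 4 = -4 + c)
W(E, C) = E*(C + E)/(-5 + C) (W(E, C) = ((C + E)/(-5 + C))*E = E*(C + E)/(-5 + C))
h = -11611/1935 (h = -6 + 1/(-1981 + 46) = -6 + 1/(-1935) = -6 - 1/1935 = -11611/1935 ≈ -6.0005)
h + (O(4, -3)*16 + W(4, -4)) = -11611/1935 + ((-4 + 4)*16 + 4*(-4 + 4)/(-5 - 4)) = -11611/1935 + (0*16 + 4*0/(-9)) = -11611/1935 + (0 + 4*(-⅑)*0) = -11611/1935 + (0 + 0) = -11611/1935 + 0 = -11611/1935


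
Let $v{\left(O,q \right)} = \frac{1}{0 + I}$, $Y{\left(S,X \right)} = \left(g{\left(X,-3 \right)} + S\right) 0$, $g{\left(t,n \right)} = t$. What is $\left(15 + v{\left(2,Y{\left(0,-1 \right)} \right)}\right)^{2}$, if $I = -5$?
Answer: $\frac{5476}{25} \approx 219.04$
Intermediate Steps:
$Y{\left(S,X \right)} = 0$ ($Y{\left(S,X \right)} = \left(X + S\right) 0 = \left(S + X\right) 0 = 0$)
$v{\left(O,q \right)} = - \frac{1}{5}$ ($v{\left(O,q \right)} = \frac{1}{0 - 5} = \frac{1}{-5} = - \frac{1}{5}$)
$\left(15 + v{\left(2,Y{\left(0,-1 \right)} \right)}\right)^{2} = \left(15 - \frac{1}{5}\right)^{2} = \left(\frac{74}{5}\right)^{2} = \frac{5476}{25}$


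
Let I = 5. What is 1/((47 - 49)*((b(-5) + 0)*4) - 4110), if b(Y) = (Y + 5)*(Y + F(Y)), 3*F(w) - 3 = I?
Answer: -1/4110 ≈ -0.00024331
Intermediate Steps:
F(w) = 8/3 (F(w) = 1 + (1/3)*5 = 1 + 5/3 = 8/3)
b(Y) = (5 + Y)*(8/3 + Y) (b(Y) = (Y + 5)*(Y + 8/3) = (5 + Y)*(8/3 + Y))
1/((47 - 49)*((b(-5) + 0)*4) - 4110) = 1/((47 - 49)*(((40/3 + (-5)**2 + (23/3)*(-5)) + 0)*4) - 4110) = 1/(-2*((40/3 + 25 - 115/3) + 0)*4 - 4110) = 1/(-2*(0 + 0)*4 - 4110) = 1/(-0*4 - 4110) = 1/(-2*0 - 4110) = 1/(0 - 4110) = 1/(-4110) = -1/4110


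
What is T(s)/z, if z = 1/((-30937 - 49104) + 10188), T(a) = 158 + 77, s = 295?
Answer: -16415455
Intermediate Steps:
T(a) = 235
z = -1/69853 (z = 1/(-80041 + 10188) = 1/(-69853) = -1/69853 ≈ -1.4316e-5)
T(s)/z = 235/(-1/69853) = 235*(-69853) = -16415455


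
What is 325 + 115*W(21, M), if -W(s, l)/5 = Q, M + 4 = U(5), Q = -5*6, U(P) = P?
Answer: 17575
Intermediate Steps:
Q = -30
M = 1 (M = -4 + 5 = 1)
W(s, l) = 150 (W(s, l) = -5*(-30) = 150)
325 + 115*W(21, M) = 325 + 115*150 = 325 + 17250 = 17575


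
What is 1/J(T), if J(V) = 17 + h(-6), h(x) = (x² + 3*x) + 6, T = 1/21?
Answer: 1/41 ≈ 0.024390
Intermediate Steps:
T = 1/21 ≈ 0.047619
h(x) = 6 + x² + 3*x
J(V) = 41 (J(V) = 17 + (6 + (-6)² + 3*(-6)) = 17 + (6 + 36 - 18) = 17 + 24 = 41)
1/J(T) = 1/41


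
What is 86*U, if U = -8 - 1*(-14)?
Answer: 516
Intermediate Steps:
U = 6 (U = -8 + 14 = 6)
86*U = 86*6 = 516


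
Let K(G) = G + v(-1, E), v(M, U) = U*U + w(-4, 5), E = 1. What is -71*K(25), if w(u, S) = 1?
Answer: -1917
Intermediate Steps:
v(M, U) = 1 + U² (v(M, U) = U*U + 1 = U² + 1 = 1 + U²)
K(G) = 2 + G (K(G) = G + (1 + 1²) = G + (1 + 1) = G + 2 = 2 + G)
-71*K(25) = -71*(2 + 25) = -71*27 = -1917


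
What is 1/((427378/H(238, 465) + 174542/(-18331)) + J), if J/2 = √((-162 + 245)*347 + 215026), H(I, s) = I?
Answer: 173458825113821/215115899624896997 - 194222774258*√243827/215115899624896997 ≈ 0.00036052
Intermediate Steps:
J = 2*√243827 (J = 2*√((-162 + 245)*347 + 215026) = 2*√(83*347 + 215026) = 2*√(28801 + 215026) = 2*√243827 ≈ 987.58)
1/((427378/H(238, 465) + 174542/(-18331)) + J) = 1/((427378/238 + 174542/(-18331)) + 2*√243827) = 1/((427378*(1/238) + 174542*(-1/18331)) + 2*√243827) = 1/((30527/17 - 174542/18331) + 2*√243827) = 1/(556623223/311627 + 2*√243827)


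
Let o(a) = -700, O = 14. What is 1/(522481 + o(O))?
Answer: 1/521781 ≈ 1.9165e-6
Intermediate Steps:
1/(522481 + o(O)) = 1/(522481 - 700) = 1/521781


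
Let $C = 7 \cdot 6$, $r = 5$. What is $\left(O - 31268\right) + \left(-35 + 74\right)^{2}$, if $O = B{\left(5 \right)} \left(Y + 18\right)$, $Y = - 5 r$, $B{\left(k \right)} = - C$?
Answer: $-29453$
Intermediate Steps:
$C = 42$
$B{\left(k \right)} = -42$ ($B{\left(k \right)} = \left(-1\right) 42 = -42$)
$Y = -25$ ($Y = \left(-5\right) 5 = -25$)
$O = 294$ ($O = - 42 \left(-25 + 18\right) = \left(-42\right) \left(-7\right) = 294$)
$\left(O - 31268\right) + \left(-35 + 74\right)^{2} = \left(294 - 31268\right) + \left(-35 + 74\right)^{2} = -30974 + 39^{2} = -30974 + 1521 = -29453$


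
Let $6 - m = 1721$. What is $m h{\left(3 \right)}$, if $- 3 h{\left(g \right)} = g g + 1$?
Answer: $\frac{17150}{3} \approx 5716.7$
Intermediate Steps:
$m = -1715$ ($m = 6 - 1721 = -1715$)
$h{\left(g \right)} = - \frac{1}{3} - \frac{g^{2}}{3}$ ($h{\left(g \right)} = - \frac{g g + 1}{3} = - \frac{g^{2} + 1}{3} = - \frac{1 + g^{2}}{3} = - \frac{1}{3} - \frac{g^{2}}{3}$)
$m h{\left(3 \right)} = - 1715 \left(- \frac{1}{3} - \frac{3^{2}}{3}\right) = - 1715 \left(- \frac{1}{3} - 3\right) = \left(-1715\right) \left(- \frac{10}{3}\right) = \frac{17150}{3}$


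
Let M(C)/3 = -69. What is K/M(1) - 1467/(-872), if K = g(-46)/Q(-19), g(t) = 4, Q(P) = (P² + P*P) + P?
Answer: 213475819/126894312 ≈ 1.6823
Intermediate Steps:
M(C) = -207 (M(C) = 3*(-69) = -207)
Q(P) = P + 2*P² (Q(P) = (P² + P²) + P = 2*P² + P = P + 2*P²)
K = 4/703 (K = 4/((-19*(1 + 2*(-19)))) = 4/((-19*(1 - 38))) = 4/((-19*(-37))) = 4/703 ≈ 0.0056899)
K/M(1) - 1467/(-872) = (4/703)/(-207) - 1467/(-872) = (4/703)*(-1/207) - 1467*(-1/872) = -4/145521 + 1467/872 = 213475819/126894312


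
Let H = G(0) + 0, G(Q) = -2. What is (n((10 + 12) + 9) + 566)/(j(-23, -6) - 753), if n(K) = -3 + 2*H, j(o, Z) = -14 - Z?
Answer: -559/761 ≈ -0.73456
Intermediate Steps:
H = -2 (H = -2 + 0 = -2)
n(K) = -7 (n(K) = -3 + 2*(-2) = -3 - 4 = -7)
(n((10 + 12) + 9) + 566)/(j(-23, -6) - 753) = (-7 + 566)/((-14 - 1*(-6)) - 753) = 559/((-14 + 6) - 753) = 559/(-8 - 753) = 559/(-761) = 559*(-1/761) = -559/761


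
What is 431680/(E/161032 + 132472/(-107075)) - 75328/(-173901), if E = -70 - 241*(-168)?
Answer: -71910340043712122816/164283055016353 ≈ -4.3772e+5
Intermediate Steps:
E = 40418 (E = -70 + 40488 = 40418)
431680/(E/161032 + 132472/(-107075)) - 75328/(-173901) = 431680/(40418/161032 + 132472/(-107075)) - 75328/(-173901) = 431680/(40418*(1/161032) + 132472*(-1/107075)) - 75328*(-1/173901) = 431680/(20209/80516 - 132472/107075) + 75328/173901 = 431680/(-8502236877/8621250700) + 75328/173901 = 431680*(-8621250700/8502236877) + 75328/173901 = -3721621502176000/8502236877 + 75328/173901 = -71910340043712122816/164283055016353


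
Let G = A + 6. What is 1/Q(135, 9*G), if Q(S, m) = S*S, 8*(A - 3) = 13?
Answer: 1/18225 ≈ 5.4870e-5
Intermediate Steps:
A = 37/8 (A = 3 + (1/8)*13 = 3 + 13/8 = 37/8 ≈ 4.6250)
G = 85/8 (G = 37/8 + 6 = 85/8 ≈ 10.625)
Q(S, m) = S**2
1/Q(135, 9*G) = 1/(135**2) = 1/18225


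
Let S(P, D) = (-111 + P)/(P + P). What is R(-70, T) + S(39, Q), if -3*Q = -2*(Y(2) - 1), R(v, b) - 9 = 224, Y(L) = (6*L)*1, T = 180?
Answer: 3017/13 ≈ 232.08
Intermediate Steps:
Y(L) = 6*L
R(v, b) = 233 (R(v, b) = 9 + 224 = 233)
Q = 22/3 (Q = -(-2)*(6*2 - 1)/3 = -(-2)*(12 - 1)/3 = -(-2)*11/3 = -⅓*(-22) = 22/3 ≈ 7.3333)
S(P, D) = (-111 + P)/(2*P) (S(P, D) = (-111 + P)/((2*P)) = (-111 + P)*(1/(2*P)) = (-111 + P)/(2*P))
R(-70, T) + S(39, Q) = 233 + (½)*(-111 + 39)/39 = 233 + (½)*(1/39)*(-72) = 233 - 12/13 = 3017/13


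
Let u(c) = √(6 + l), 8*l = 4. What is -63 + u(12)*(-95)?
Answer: -63 - 95*√26/2 ≈ -305.20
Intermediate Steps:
l = ½ (l = (⅛)*4 = ½ ≈ 0.50000)
u(c) = √26/2 (u(c) = √(6 + ½) = √(13/2) = √26/2)
-63 + u(12)*(-95) = -63 + (√26/2)*(-95) = -63 - 95*√26/2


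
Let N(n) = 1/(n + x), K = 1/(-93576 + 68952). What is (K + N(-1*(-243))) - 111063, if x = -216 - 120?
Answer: -84779282911/763344 ≈ -1.1106e+5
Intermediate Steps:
K = -1/24624 (K = 1/(-24624) = -1/24624 ≈ -4.0611e-5)
x = -336
N(n) = 1/(-336 + n) (N(n) = 1/(n - 336) = 1/(-336 + n))
(K + N(-1*(-243))) - 111063 = (-1/24624 + 1/(-336 - 1*(-243))) - 111063 = (-1/24624 + 1/(-336 + 243)) - 111063 = (-1/24624 + 1/(-93)) - 111063 = (-1/24624 - 1/93) - 111063 = -8239/763344 - 111063 = -84779282911/763344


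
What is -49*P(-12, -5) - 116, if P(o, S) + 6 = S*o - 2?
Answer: -2664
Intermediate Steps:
P(o, S) = -8 + S*o (P(o, S) = -6 + (S*o - 2) = -6 + (-2 + S*o) = -8 + S*o)
-49*P(-12, -5) - 116 = -49*(-8 - 5*(-12)) - 116 = -49*(-8 + 60) - 116 = -49*52 - 116 = -2548 - 116 = -2664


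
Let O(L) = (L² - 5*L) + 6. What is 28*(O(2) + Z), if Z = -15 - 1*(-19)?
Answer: 112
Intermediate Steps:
Z = 4 (Z = -15 + 19 = 4)
O(L) = 6 + L² - 5*L
28*(O(2) + Z) = 28*((6 + 2² - 5*2) + 4) = 28*((6 + 4 - 10) + 4) = 28*(0 + 4) = 28*4 = 112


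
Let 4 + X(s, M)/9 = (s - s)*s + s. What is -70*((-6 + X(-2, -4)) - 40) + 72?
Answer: 7072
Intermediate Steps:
X(s, M) = -36 + 9*s (X(s, M) = -36 + 9*((s - s)*s + s) = -36 + 9*(0*s + s) = -36 + 9*(0 + s) = -36 + 9*s)
-70*((-6 + X(-2, -4)) - 40) + 72 = -70*((-6 + (-36 + 9*(-2))) - 40) + 72 = -70*((-6 + (-36 - 18)) - 40) + 72 = -70*((-6 - 54) - 40) + 72 = -70*(-60 - 40) + 72 = -70*(-100) + 72 = 7000 + 72 = 7072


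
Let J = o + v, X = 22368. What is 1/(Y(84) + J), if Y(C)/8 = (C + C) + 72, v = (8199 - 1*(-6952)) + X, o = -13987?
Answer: 1/25452 ≈ 3.9290e-5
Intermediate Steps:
v = 37519 (v = (8199 - 1*(-6952)) + 22368 = (8199 + 6952) + 22368 = 15151 + 22368 = 37519)
Y(C) = 576 + 16*C (Y(C) = 8*((C + C) + 72) = 8*(2*C + 72) = 8*(72 + 2*C) = 576 + 16*C)
J = 23532 (J = -13987 + 37519 = 23532)
1/(Y(84) + J) = 1/((576 + 16*84) + 23532) = 1/((576 + 1344) + 23532) = 1/(1920 + 23532) = 1/25452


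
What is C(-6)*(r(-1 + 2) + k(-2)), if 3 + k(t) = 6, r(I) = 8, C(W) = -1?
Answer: -11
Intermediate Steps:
k(t) = 3 (k(t) = -3 + 6 = 3)
C(-6)*(r(-1 + 2) + k(-2)) = -(8 + 3) = -1*11 = -11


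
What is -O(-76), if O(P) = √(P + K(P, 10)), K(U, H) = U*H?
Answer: -2*I*√209 ≈ -28.914*I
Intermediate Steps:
K(U, H) = H*U
O(P) = √11*√P (O(P) = √(P + 10*P) = √(11*P) = √11*√P)
-O(-76) = -√11*√(-76) = -√11*2*I*√19 = -2*I*√209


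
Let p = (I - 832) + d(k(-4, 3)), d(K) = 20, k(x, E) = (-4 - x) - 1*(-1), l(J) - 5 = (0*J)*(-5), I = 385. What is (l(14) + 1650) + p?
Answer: 1228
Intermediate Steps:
l(J) = 5 (l(J) = 5 + (0*J)*(-5) = 5 + 0*(-5) = 5 + 0 = 5)
k(x, E) = -3 - x (k(x, E) = (-4 - x) + 1 = -3 - x)
p = -427 (p = (385 - 832) + 20 = -447 + 20 = -427)
(l(14) + 1650) + p = (5 + 1650) - 427 = 1655 - 427 = 1228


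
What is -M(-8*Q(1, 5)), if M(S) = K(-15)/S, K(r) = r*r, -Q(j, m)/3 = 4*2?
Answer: -75/64 ≈ -1.1719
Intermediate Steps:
Q(j, m) = -24 (Q(j, m) = -12*2 = -3*8 = -24)
K(r) = r**2
M(S) = 225/S (M(S) = (-15)**2/S = 225/S)
-M(-8*Q(1, 5)) = -225/((-8*(-24))) = -225/192 = -1*75/64 = -75/64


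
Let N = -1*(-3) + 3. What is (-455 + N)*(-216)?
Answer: 96984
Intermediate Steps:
N = 6 (N = 3 + 3 = 6)
(-455 + N)*(-216) = (-455 + 6)*(-216) = -449*(-216) = 96984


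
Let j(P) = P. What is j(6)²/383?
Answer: 36/383 ≈ 0.093995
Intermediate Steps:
j(6)²/383 = 6²/383 = 36*(1/383) = 36/383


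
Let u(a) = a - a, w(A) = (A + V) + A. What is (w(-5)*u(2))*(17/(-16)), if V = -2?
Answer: 0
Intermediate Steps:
w(A) = -2 + 2*A (w(A) = (A - 2) + A = (-2 + A) + A = -2 + 2*A)
u(a) = 0
(w(-5)*u(2))*(17/(-16)) = ((-2 + 2*(-5))*0)*(17/(-16)) = ((-2 - 10)*0)*(17*(-1/16)) = -12*0*(-17/16) = 0*(-17/16) = 0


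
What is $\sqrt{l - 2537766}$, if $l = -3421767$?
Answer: $i \sqrt{5959533} \approx 2441.2 i$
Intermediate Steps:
$\sqrt{l - 2537766} = \sqrt{-3421767 - 2537766} = \sqrt{-5959533} = i \sqrt{5959533}$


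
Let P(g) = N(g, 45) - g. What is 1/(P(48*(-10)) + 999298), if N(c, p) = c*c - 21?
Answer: 1/1230157 ≈ 8.1290e-7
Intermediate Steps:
N(c, p) = -21 + c² (N(c, p) = c² - 21 = -21 + c²)
P(g) = -21 + g² - g (P(g) = (-21 + g²) - g = -21 + g² - g)
1/(P(48*(-10)) + 999298) = 1/((-21 + (48*(-10))² - 48*(-10)) + 999298) = 1/((-21 + (-480)² - 1*(-480)) + 999298) = 1/((-21 + 230400 + 480) + 999298) = 1/(230859 + 999298) = 1/1230157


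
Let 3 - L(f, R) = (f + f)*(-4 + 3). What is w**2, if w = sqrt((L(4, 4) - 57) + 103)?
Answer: 57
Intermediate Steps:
L(f, R) = 3 + 2*f (L(f, R) = 3 - (f + f)*(-4 + 3) = 3 - 2*f*(-1) = 3 - (-2)*f = 3 + 2*f)
w = sqrt(57) (w = sqrt(((3 + 2*4) - 57) + 103) = sqrt(((3 + 8) - 57) + 103) = sqrt((11 - 57) + 103) = sqrt(-46 + 103) = sqrt(57) ≈ 7.5498)
w**2 = (sqrt(57))**2 = 57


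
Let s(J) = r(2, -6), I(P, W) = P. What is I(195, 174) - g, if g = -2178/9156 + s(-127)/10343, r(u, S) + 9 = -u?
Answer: 3081537805/15783418 ≈ 195.24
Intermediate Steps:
r(u, S) = -9 - u
s(J) = -11 (s(J) = -9 - 1*2 = -9 - 2 = -11)
g = -3771295/15783418 (g = -2178/9156 - 11/10343 = -2178*1/9156 - 11*1/10343 = -363/1526 - 11/10343 = -3771295/15783418 ≈ -0.23894)
I(195, 174) - g = 195 - 1*(-3771295/15783418) = 195 + 3771295/15783418 = 3081537805/15783418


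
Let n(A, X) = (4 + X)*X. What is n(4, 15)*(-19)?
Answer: -5415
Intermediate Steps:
n(A, X) = X*(4 + X)
n(4, 15)*(-19) = (15*(4 + 15))*(-19) = (15*19)*(-19) = 285*(-19) = -5415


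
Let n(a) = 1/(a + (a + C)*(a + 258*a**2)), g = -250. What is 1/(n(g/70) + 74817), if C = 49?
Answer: 51220625/3832173500968 ≈ 1.3366e-5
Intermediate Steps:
n(a) = 1/(a + (49 + a)*(a + 258*a**2)) (n(a) = 1/(a + (a + 49)*(a + 258*a**2)) = 1/(a + (49 + a)*(a + 258*a**2)))
1/(n(g/70) + 74817) = 1/(1/(((-250/70))*(50 + 258*(-250/70)**2 + 12643*(-250/70))) + 74817) = 1/(1/(((-250*1/70))*(50 + 258*(-250*1/70)**2 + 12643*(-250*1/70))) + 74817) = 1/(1/((-25/7)*(50 + 258*(-25/7)**2 + 12643*(-25/7))) + 74817) = 1/(-7/(25*(50 + 258*(625/49) - 316075/7)) + 74817) = 1/(-7/(25*(50 + 161250/49 - 316075/7)) + 74817) = 1/(-7/(25*(-2048825/49)) + 74817) = 1/(-7/25*(-49/2048825) + 74817) = 1/(343/51220625 + 74817) = 1/(3832173500968/51220625) = 51220625/3832173500968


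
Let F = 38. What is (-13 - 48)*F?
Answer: -2318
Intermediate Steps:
(-13 - 48)*F = (-13 - 48)*38 = -61*38 = -2318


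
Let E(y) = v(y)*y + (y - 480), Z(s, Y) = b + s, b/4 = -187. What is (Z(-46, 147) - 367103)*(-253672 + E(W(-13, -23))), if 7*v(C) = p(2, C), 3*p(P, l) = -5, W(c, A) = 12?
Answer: 654488763000/7 ≈ 9.3498e+10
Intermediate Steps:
b = -748 (b = 4*(-187) = -748)
Z(s, Y) = -748 + s
p(P, l) = -5/3 (p(P, l) = (⅓)*(-5) = -5/3)
v(C) = -5/21 (v(C) = (⅐)*(-5/3) = -5/21)
E(y) = -480 + 16*y/21 (E(y) = -5*y/21 + (y - 480) = -5*y/21 + (-480 + y) = -480 + 16*y/21)
(Z(-46, 147) - 367103)*(-253672 + E(W(-13, -23))) = ((-748 - 46) - 367103)*(-253672 + (-480 + (16/21)*12)) = (-794 - 367103)*(-253672 + (-480 + 64/7)) = -367897*(-253672 - 3296/7) = -367897*(-1779000/7) = 654488763000/7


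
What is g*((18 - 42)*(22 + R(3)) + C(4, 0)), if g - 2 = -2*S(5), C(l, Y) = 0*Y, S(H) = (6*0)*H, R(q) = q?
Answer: -1200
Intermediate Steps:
S(H) = 0 (S(H) = 0*H = 0)
C(l, Y) = 0
g = 2 (g = 2 - 2*0 = 2 + 0 = 2)
g*((18 - 42)*(22 + R(3)) + C(4, 0)) = 2*((18 - 42)*(22 + 3) + 0) = 2*(-24*25 + 0) = 2*(-600 + 0) = 2*(-600) = -1200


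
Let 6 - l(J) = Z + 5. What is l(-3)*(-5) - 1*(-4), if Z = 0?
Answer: -1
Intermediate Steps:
l(J) = 1 (l(J) = 6 - (0 + 5) = 6 - 1*5 = 6 - 5 = 1)
l(-3)*(-5) - 1*(-4) = 1*(-5) - 1*(-4) = -5 + 4 = -1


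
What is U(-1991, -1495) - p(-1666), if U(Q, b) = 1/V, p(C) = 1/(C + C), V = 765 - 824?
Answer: -3273/196588 ≈ -0.016649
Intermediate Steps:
V = -59
p(C) = 1/(2*C)
U(Q, b) = -1/59 (U(Q, b) = 1/(-59) = -1/59)
U(-1991, -1495) - p(-1666) = -1/59 - 1/(2*(-1666)) = -1/59 - (-1)/(2*1666) = -1/59 - 1*(-1/3332) = -1/59 + 1/3332 = -3273/196588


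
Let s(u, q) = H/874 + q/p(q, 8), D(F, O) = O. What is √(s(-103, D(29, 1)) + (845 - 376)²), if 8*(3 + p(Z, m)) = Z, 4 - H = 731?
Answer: √168022027742/874 ≈ 469.00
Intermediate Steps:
H = -727 (H = 4 - 1*731 = 4 - 731 = -727)
p(Z, m) = -3 + Z/8
s(u, q) = -727/874 + q/(-3 + q/8)
√(s(-103, D(29, 1)) + (845 - 376)²) = √((17448 + 6265*1)/(874*(-24 + 1)) + (845 - 376)²) = √((1/874)*(17448 + 6265)/(-23) + 469²) = √((1/874)*(-1/23)*23713 + 219961) = √(-1031/874 + 219961) = √(192244883/874) = √168022027742/874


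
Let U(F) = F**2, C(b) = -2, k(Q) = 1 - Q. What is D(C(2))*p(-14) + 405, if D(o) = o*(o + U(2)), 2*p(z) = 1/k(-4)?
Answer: 2023/5 ≈ 404.60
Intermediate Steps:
p(z) = 1/10 (p(z) = 1/(2*(1 - 1*(-4))) = 1/(2*(1 + 4)) = (1/2)/5 = (1/2)*(1/5) = 1/10)
D(o) = o*(4 + o) (D(o) = o*(o + 2**2) = o*(o + 4) = o*(4 + o))
D(C(2))*p(-14) + 405 = -2*(4 - 2)*(1/10) + 405 = -2*2*(1/10) + 405 = -4*1/10 + 405 = -2/5 + 405 = 2023/5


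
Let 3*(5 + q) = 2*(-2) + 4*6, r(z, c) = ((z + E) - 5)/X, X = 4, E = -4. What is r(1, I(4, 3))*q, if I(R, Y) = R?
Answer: -10/3 ≈ -3.3333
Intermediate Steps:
r(z, c) = -9/4 + z/4 (r(z, c) = ((z - 4) - 5)/4 = ((-4 + z) - 5)*(1/4) = (-9 + z)*(1/4) = -9/4 + z/4)
q = 5/3 (q = -5 + (2*(-2) + 4*6)/3 = -5 + (-4 + 24)/3 = -5 + (1/3)*20 = -5 + 20/3 = 5/3 ≈ 1.6667)
r(1, I(4, 3))*q = (-9/4 + (1/4)*1)*(5/3) = (-9/4 + 1/4)*(5/3) = -2*5/3 = -10/3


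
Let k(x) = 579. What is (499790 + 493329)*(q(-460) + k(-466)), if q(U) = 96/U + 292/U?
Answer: 66030496072/115 ≈ 5.7418e+8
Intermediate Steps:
q(U) = 388/U
(499790 + 493329)*(q(-460) + k(-466)) = (499790 + 493329)*(388/(-460) + 579) = 993119*(388*(-1/460) + 579) = 993119*(-97/115 + 579) = 993119*(66488/115) = 66030496072/115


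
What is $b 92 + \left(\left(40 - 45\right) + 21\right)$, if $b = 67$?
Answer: $6180$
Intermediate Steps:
$b 92 + \left(\left(40 - 45\right) + 21\right) = 67 \cdot 92 + \left(\left(40 - 45\right) + 21\right) = 6164 + \left(-5 + 21\right) = 6164 + 16 = 6180$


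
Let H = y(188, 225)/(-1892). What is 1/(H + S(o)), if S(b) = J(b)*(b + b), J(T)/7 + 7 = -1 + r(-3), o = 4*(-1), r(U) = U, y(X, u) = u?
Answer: 1892/1165247 ≈ 0.0016237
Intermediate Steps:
o = -4
J(T) = -77 (J(T) = -49 + 7*(-1 - 3) = -49 + 7*(-4) = -49 - 28 = -77)
S(b) = -154*b (S(b) = -77*(b + b) = -154*b)
H = -225/1892 (H = 225/(-1892) = 225*(-1/1892) = -225/1892 ≈ -0.11892)
1/(H + S(o)) = 1/(-225/1892 - 154*(-4)) = 1/(-225/1892 + 616) = 1/(1165247/1892) = 1892/1165247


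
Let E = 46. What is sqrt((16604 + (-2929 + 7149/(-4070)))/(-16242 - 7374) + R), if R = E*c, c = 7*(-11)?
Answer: I*sqrt(56819650362958670)/4004880 ≈ 59.52*I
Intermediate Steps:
c = -77
R = -3542 (R = 46*(-77) = -3542)
sqrt((16604 + (-2929 + 7149/(-4070)))/(-16242 - 7374) + R) = sqrt((16604 + (-2929 + 7149/(-4070)))/(-16242 - 7374) - 3542) = sqrt((16604 + (-2929 + 7149*(-1/4070)))/(-23616) - 3542) = sqrt((16604 + (-2929 - 7149/4070))*(-1/23616) - 3542) = sqrt((16604 - 11928179/4070)*(-1/23616) - 3542) = sqrt((55650101/4070)*(-1/23616) - 3542) = sqrt(-55650101/96117120 - 3542) = sqrt(-340502489141/96117120) = I*sqrt(56819650362958670)/4004880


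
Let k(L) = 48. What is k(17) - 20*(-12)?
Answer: 288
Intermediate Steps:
k(17) - 20*(-12) = 48 - 20*(-12) = 48 + 240 = 288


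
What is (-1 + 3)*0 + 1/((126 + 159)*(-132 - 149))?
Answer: -1/80085 ≈ -1.2487e-5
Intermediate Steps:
(-1 + 3)*0 + 1/((126 + 159)*(-132 - 149)) = 2*0 + 1/(285*(-281)) = 0 + (1/285)*(-1/281) = 0 - 1/80085 = -1/80085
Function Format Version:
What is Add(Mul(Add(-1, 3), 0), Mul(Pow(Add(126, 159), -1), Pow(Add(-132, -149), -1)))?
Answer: Rational(-1, 80085) ≈ -1.2487e-5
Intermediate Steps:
Add(Mul(Add(-1, 3), 0), Mul(Pow(Add(126, 159), -1), Pow(Add(-132, -149), -1))) = Add(Mul(2, 0), Mul(Pow(285, -1), Pow(-281, -1))) = Add(0, Mul(Rational(1, 285), Rational(-1, 281))) = Add(0, Rational(-1, 80085)) = Rational(-1, 80085)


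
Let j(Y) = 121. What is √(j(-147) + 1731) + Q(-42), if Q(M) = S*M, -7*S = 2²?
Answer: 24 + 2*√463 ≈ 67.035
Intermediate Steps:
S = -4/7 (S = -⅐*2² = -⅐*4 = -4/7 ≈ -0.57143)
Q(M) = -4*M/7
√(j(-147) + 1731) + Q(-42) = √(121 + 1731) - 4/7*(-42) = √1852 + 24 = 2*√463 + 24 = 24 + 2*√463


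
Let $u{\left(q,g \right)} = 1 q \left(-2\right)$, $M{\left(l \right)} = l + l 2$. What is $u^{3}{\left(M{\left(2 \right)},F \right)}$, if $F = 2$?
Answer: $-1728$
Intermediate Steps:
$M{\left(l \right)} = 3 l$ ($M{\left(l \right)} = l + 2 l = 3 l$)
$u{\left(q,g \right)} = - 2 q$ ($u{\left(q,g \right)} = q \left(-2\right) = - 2 q$)
$u^{3}{\left(M{\left(2 \right)},F \right)} = \left(- 2 \cdot 3 \cdot 2\right)^{3} = \left(\left(-2\right) 6\right)^{3} = \left(-12\right)^{3} = -1728$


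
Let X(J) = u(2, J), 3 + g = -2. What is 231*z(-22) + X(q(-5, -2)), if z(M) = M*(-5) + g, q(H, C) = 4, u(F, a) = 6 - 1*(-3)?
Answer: 24264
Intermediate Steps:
g = -5 (g = -3 - 2 = -5)
u(F, a) = 9 (u(F, a) = 6 + 3 = 9)
z(M) = -5 - 5*M (z(M) = M*(-5) - 5 = -5*M - 5 = -5 - 5*M)
X(J) = 9
231*z(-22) + X(q(-5, -2)) = 231*(-5 - 5*(-22)) + 9 = 231*(-5 + 110) + 9 = 231*105 + 9 = 24255 + 9 = 24264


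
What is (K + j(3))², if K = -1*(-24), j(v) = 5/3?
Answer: 5929/9 ≈ 658.78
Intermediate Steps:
j(v) = 5/3 (j(v) = 5*(⅓) = 5/3)
K = 24
(K + j(3))² = (24 + 5/3)² = (77/3)² = 5929/9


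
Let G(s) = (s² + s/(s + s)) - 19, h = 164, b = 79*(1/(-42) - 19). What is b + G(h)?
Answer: 532867/21 ≈ 25375.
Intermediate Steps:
b = -63121/42 (b = 79*(-1/42 - 19) = 79*(-799/42) = -63121/42 ≈ -1502.9)
G(s) = -37/2 + s² (G(s) = (s² + s/((2*s))) - 19 = (s² + (1/(2*s))*s) - 19 = (s² + ½) - 19 = (½ + s²) - 19 = -37/2 + s²)
b + G(h) = -63121/42 + (-37/2 + 164²) = -63121/42 + (-37/2 + 26896) = -63121/42 + 53755/2 = 532867/21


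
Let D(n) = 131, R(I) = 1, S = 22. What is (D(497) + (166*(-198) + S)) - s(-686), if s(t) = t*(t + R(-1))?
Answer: -502625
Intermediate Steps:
s(t) = t*(1 + t) (s(t) = t*(t + 1) = t*(1 + t))
(D(497) + (166*(-198) + S)) - s(-686) = (131 + (166*(-198) + 22)) - (-686)*(1 - 686) = (131 + (-32868 + 22)) - (-686)*(-685) = (131 - 32846) - 1*469910 = -32715 - 469910 = -502625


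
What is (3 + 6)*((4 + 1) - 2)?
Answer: 27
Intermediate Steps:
(3 + 6)*((4 + 1) - 2) = 9*(5 - 2) = 9*3 = 27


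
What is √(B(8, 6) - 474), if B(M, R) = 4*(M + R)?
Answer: I*√418 ≈ 20.445*I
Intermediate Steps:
B(M, R) = 4*M + 4*R
√(B(8, 6) - 474) = √((4*8 + 4*6) - 474) = √((32 + 24) - 474) = √(56 - 474) = √(-418) = I*√418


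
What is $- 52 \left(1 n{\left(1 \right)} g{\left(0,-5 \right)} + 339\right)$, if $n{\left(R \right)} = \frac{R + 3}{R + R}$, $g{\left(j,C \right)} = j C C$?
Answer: $-17628$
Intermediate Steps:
$g{\left(j,C \right)} = j C^{2}$ ($g{\left(j,C \right)} = C j C = j C^{2}$)
$n{\left(R \right)} = \frac{3 + R}{2 R}$
$- 52 \left(1 n{\left(1 \right)} g{\left(0,-5 \right)} + 339\right) = - 52 \left(1 \frac{3 + 1}{2 \cdot 1} \cdot 0 \left(-5\right)^{2} + 339\right) = - 52 \left(1 \cdot \frac{1}{2} \cdot 1 \cdot 4 \cdot 0 \cdot 25 + 339\right) = - 52 \left(1 \cdot 2 \cdot 0 + 339\right) = - 52 \left(2 \cdot 0 + 339\right) = - 52 \left(0 + 339\right) = \left(-52\right) 339 = -17628$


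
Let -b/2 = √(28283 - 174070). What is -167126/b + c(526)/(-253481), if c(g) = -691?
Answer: 691/253481 - 83563*I*√145787/145787 ≈ 0.002726 - 218.85*I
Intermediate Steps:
b = -2*I*√145787 (b = -2*√(28283 - 174070) = -2*I*√145787 ≈ -763.64*I)
-167126/b + c(526)/(-253481) = -167126*I*√145787/291574 - 691/(-253481) = -83563*I*√145787/145787 - 691*(-1/253481) = -83563*I*√145787/145787 + 691/253481 = 691/253481 - 83563*I*√145787/145787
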